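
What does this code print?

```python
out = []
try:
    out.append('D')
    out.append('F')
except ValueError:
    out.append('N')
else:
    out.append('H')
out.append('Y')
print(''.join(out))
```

Execution trace: 'D' (try body) → 'F' (try body, no exception) → 'H' (else) → 'Y' (after the try/except). Output: DFHY

Answer: DFHY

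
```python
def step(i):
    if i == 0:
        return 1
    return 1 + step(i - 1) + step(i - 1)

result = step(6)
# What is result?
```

step(i) = 1 + 2·step(i-1), step(0)=1. Closed form: (1+1)·2^6 - 1 = 127.

Answer: 127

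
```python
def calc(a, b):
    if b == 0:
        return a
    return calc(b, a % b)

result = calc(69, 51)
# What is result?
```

calc(69, 51) -> calc(51, 18) -> calc(18, 15) -> calc(15, 3) -> calc(3, 0) -> 3

Answer: 3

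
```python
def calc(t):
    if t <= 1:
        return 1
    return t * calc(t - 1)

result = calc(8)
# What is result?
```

calc(8) = 8 * 7 * 6 * 5 * 4 * 3 * 2 * 1 = 40320

Answer: 40320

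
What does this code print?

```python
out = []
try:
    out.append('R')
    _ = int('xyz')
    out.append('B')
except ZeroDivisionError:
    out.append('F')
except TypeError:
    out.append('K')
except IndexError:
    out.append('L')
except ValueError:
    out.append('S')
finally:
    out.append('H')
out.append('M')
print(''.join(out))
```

Execution trace: 'R' (try body) → 'S' (except ValueError) → 'H' (finally) → 'M' (after the try/except). Output: RSHM

Answer: RSHM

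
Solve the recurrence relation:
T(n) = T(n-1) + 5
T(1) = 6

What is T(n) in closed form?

Unrolling: T(n) = T(1) + 5·(n-1) = 6 + 5(n-1) = 5n + 1.

Answer: T(n) = 5n + 1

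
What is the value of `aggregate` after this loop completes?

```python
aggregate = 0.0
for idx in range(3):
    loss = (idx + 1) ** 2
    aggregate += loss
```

Sum of squared losses 1² + 2² + ... + 3²
`aggregate` takes the values: 0.0 → 1.0 → 5.0 → 14.0

Answer: 14.0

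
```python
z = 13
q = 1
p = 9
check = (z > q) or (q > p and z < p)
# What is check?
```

Trace:
`z = 13` → z = 13
`q = 1` → q = 1
`p = 9` → p = 9
`check = (z > q) or (q > p and z < p)` → check = True
So check = True

Answer: True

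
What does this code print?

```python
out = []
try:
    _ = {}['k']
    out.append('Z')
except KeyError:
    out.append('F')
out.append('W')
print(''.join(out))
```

Execution trace: 'F' (except KeyError) → 'W' (after the try/except). Output: FW

Answer: FW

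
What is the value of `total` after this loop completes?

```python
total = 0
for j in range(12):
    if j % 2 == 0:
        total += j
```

Sum of even numbers 0 to 11
`total` takes the values: 0 → 2 → 6 → 12 → 20 → 30

Answer: 30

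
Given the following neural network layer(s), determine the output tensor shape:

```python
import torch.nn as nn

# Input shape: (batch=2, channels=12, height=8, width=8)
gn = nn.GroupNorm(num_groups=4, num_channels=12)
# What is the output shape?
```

Input: (2, 12, 8, 8) -> Output: (2, 12, 8, 8)

Answer: (2, 12, 8, 8)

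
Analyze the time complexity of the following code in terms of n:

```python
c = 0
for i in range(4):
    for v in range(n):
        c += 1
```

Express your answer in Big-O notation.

Each loop level contributes: 1 × n. Multiplying the contributions gives O(n).

Answer: O(n)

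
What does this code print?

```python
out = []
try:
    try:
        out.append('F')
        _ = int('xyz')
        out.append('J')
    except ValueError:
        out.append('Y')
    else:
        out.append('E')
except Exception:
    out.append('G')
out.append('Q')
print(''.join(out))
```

Execution trace: 'F' (inner try body) → 'Y' (inner except ValueError) → 'Q' (after the try/except). Output: FYQ

Answer: FYQ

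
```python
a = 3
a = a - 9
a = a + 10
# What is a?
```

Trace:
`a = 3` → a = 3
`a = a - 9` → a = -6
`a = a + 10` → a = 4
So a = 4

Answer: 4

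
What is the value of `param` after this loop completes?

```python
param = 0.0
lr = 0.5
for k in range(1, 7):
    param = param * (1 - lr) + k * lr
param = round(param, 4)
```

Moving average with lr=0.5
`param` takes the values: 0.0 → 0.5 → 1.25 → 2.125 → 3.0625 → 4.03125 → 5.015625 → 5.0156

Answer: 5.0156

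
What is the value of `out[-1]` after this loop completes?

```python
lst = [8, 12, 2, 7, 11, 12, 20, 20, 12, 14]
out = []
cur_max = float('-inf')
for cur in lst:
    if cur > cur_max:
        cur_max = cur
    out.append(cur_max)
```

Running max ends at 20
`out` takes the values: [] → [8] → [8, 12] → [8, 12, 12] → [8, 12, 12, 12] → [8, 12, 12, 12, 12] → [8, 12, 12, 12, 12, 12] → [8, 12, 12, 12, 12, 12, 20] → [8, 12, 12, 12, 12, 12, 20, 20] → [8, 12, 12, 12, 12, 12, 20, 20, 20] → [8, 12, 12, 12, 12, 12, 20, 20, 20, 20]
So `out[-1]` = 20

Answer: 20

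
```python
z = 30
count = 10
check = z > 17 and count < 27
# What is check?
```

Trace:
`z = 30` → z = 30
`count = 10` → count = 10
`check = z > 17 and count < 27` → check = True
So check = True

Answer: True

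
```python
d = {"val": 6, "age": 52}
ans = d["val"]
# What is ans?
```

Trace:
`d = {"val": 6, "age": 52}` → d = {'val': 6, 'age': 52}
`ans = d["val"]` → ans = 6
So ans = 6

Answer: 6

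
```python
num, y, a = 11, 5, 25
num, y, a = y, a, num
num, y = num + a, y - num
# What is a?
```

Trace:
`num, y, a = 11, 5, 25` → num = 11; y = 5; a = 25
`num, y, a = y, a, num` → num = 5; y = 25; a = 11
`num, y = num + a, y - num` → num = 16; y = 20
So a = 11

Answer: 11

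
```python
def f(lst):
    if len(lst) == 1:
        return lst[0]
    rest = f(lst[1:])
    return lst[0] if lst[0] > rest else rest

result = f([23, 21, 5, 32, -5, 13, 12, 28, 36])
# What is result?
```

Recursive max over [23, 21, 5, 32, -5, 13, 12, 28, 36] = 36

Answer: 36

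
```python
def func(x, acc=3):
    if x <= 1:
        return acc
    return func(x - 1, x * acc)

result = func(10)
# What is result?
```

Accumulator trace (n, acc): (10, 3) -> (9, 30) -> (8, 270) -> (7, 2160) -> (6, 15120) -> (5, 90720) -> (4, 453600) -> (3, 1814400) -> (2, 5443200) -> (1, 10886400) -> return 10886400

Answer: 10886400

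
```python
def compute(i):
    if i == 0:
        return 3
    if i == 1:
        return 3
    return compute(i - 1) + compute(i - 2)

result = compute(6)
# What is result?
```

Build up from base cases: compute(0)=3, compute(1)=3, compute(2)=6, compute(3)=9, compute(4)=15, compute(5)=24, compute(6)=39

Answer: 39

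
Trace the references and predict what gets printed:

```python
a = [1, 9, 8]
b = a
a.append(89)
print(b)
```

Key concept: basic list aliasing.
Step by step:
`a = [1, 9, 8]` → a = [1, 9, 8]
`b = a` → b = [1, 9, 8] (same object as a)
`a.append(89)` → a = [1, 9, 8, 89] (same object as b); b = [1, 9, 8, 89] (same object as a)
`print(b)` → prints [1, 9, 8, 89]

Answer: [1, 9, 8, 89]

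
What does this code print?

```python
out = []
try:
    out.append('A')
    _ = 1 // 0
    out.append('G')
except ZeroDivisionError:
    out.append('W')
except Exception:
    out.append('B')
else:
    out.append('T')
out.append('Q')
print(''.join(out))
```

Execution trace: 'A' (try body) → 'W' (except ZeroDivisionError) → 'Q' (after the try/except). Output: AWQ

Answer: AWQ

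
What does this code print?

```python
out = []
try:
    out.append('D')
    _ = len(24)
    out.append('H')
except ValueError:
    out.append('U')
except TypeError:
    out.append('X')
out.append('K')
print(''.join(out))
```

Execution trace: 'D' (try body) → 'X' (except TypeError) → 'K' (after the try/except). Output: DXK

Answer: DXK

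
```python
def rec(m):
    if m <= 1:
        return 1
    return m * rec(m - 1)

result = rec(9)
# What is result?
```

rec(9) = 9 * 8 * 7 * 6 * 5 * 4 * 3 * 2 * 1 = 362880

Answer: 362880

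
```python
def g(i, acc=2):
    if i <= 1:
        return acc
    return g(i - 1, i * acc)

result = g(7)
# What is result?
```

Accumulator trace (n, acc): (7, 2) -> (6, 14) -> (5, 84) -> (4, 420) -> (3, 1680) -> (2, 5040) -> (1, 10080) -> return 10080

Answer: 10080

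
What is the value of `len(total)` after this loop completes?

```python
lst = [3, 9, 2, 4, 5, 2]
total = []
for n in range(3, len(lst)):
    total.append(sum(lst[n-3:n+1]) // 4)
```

Number of 4-element averages
`total` takes the values: [] → [4] → [4, 5] → [4, 5, 3]
So `len(total)` = 3

Answer: 3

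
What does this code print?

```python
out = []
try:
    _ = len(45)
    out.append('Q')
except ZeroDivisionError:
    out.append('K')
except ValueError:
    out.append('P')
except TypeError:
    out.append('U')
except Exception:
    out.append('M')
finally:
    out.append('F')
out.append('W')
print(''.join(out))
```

Execution trace: 'U' (except TypeError) → 'F' (finally) → 'W' (after the try/except). Output: UFW

Answer: UFW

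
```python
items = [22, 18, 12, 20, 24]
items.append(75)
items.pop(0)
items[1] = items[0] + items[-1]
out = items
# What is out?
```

Trace:
`items = [22, 18, 12, 20, 24]` → items = [22, 18, 12, 20, 24]
`items.append(75)` → items = [22, 18, 12, 20, 24, 75]
`items.pop(0)` → items = [18, 12, 20, 24, 75]
`items[1] = items[0] + items[-1]` → items = [18, 93, 20, 24, 75]
`out = items` → out = [18, 93, 20, 24, 75]
So out = [18, 93, 20, 24, 75]

Answer: [18, 93, 20, 24, 75]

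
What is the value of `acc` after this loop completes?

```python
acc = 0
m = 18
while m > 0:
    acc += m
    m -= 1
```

Sum 18 down to 1
`acc` takes the values: 0 → 18 → 35 → 51 → 66 → 80 → 93 → 105 → 116 → 126 → 135 → 143 → 150 → 156 → 161 → 165 → 168 → 170 → 171

Answer: 171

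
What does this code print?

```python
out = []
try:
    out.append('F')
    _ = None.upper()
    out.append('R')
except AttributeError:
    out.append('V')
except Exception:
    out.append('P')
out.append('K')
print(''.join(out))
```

Execution trace: 'F' (try body) → 'V' (except AttributeError) → 'K' (after the try/except). Output: FVK

Answer: FVK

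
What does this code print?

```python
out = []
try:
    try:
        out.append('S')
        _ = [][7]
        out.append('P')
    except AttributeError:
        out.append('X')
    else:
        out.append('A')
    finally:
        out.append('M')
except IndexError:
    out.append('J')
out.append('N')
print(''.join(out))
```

Execution trace: 'S' (try body) → 'M' (finally) → 'J' (outer except IndexError) → 'N' (after the try/except). Output: SMJN

Answer: SMJN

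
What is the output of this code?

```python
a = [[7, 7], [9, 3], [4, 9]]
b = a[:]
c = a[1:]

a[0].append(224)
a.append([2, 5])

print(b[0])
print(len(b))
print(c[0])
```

Key concept: slice with nested mutation.
Step by step:
`a = [[7, 7], [9, 3], [4, 9]]` → a = [[7, 7], [9, 3], [4, 9]]
`b = a[:]` → b = [[7, 7], [9, 3], [4, 9]]
`c = a[1:]` → c = [[9, 3], [4, 9]]
`a[0].append(224)` → a = [[7, 7, 224], [9, 3], [4, 9]]; b = [[7, 7, 224], [9, 3], [4, 9]]
`a.append([2, 5])` → a = [[7, 7, 224], [9, 3], [4, 9], [2, 5]]
`print(b[0])` → prints [7, 7, 224]
`print(len(b))` → prints 3
`print(c[0])` → prints [9, 3]

Answer:
[7, 7, 224]
3
[9, 3]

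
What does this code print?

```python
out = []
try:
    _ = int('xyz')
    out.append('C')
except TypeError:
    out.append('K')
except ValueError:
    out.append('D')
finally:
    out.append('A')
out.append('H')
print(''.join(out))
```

Execution trace: 'D' (except ValueError) → 'A' (finally) → 'H' (after the try/except). Output: DAH

Answer: DAH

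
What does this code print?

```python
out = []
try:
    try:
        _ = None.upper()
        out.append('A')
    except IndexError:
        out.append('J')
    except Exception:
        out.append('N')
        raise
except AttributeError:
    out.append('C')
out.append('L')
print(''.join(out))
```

Execution trace: 'N' (inner except Exception) → 'C' (outer except AttributeError) → 'L' (after the try/except). Output: NCL

Answer: NCL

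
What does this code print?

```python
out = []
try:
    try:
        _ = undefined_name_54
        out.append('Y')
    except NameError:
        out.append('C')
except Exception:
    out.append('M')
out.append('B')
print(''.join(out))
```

Execution trace: 'C' (inner except NameError) → 'B' (after the try/except). Output: CB

Answer: CB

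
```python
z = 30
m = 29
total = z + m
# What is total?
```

Trace:
`z = 30` → z = 30
`m = 29` → m = 29
`total = z + m` → total = 59
So total = 59

Answer: 59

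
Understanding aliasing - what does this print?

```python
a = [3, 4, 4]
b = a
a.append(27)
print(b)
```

Key concept: basic list aliasing.
Step by step:
`a = [3, 4, 4]` → a = [3, 4, 4]
`b = a` → b = [3, 4, 4] (same object as a)
`a.append(27)` → a = [3, 4, 4, 27] (same object as b); b = [3, 4, 4, 27] (same object as a)
`print(b)` → prints [3, 4, 4, 27]

Answer: [3, 4, 4, 27]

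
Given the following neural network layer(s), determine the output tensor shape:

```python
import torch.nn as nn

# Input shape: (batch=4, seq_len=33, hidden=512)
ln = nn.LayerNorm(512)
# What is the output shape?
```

Input: (4, 33, 512) -> Output: (4, 33, 512)

Answer: (4, 33, 512)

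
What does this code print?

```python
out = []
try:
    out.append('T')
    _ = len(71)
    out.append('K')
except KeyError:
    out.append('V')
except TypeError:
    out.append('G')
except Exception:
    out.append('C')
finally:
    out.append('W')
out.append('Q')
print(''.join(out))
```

Execution trace: 'T' (try body) → 'G' (except TypeError) → 'W' (finally) → 'Q' (after the try/except). Output: TGWQ

Answer: TGWQ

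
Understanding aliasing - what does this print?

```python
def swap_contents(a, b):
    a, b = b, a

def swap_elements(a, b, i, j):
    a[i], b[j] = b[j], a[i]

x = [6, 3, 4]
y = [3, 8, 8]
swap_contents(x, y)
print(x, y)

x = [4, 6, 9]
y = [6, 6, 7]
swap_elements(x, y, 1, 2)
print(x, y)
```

Key concept: parameter rebinding vs mutation.
Step by step:
`x = [6, 3, 4]` → x = [6, 3, 4]
`y = [3, 8, 8]` → y = [3, 8, 8]
`swap_contents(x, y)` → no visible change to tracked variables
`print(x, y)` → prints [6, 3, 4] [3, 8, 8]
`x = [4, 6, 9]` → x = [4, 6, 9]
`y = [6, 6, 7]` → y = [6, 6, 7]
`swap_elements(x, y, 1, 2)` → x = [4, 7, 9]; y = [6, 6, 6]
`print(x, y)` → prints [4, 7, 9] [6, 6, 6]

Answer:
[6, 3, 4] [3, 8, 8]
[4, 7, 9] [6, 6, 6]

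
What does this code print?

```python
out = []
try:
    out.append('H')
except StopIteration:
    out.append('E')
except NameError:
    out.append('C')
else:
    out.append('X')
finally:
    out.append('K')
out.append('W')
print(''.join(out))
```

Execution trace: 'H' (try body, no exception) → 'X' (else) → 'K' (finally) → 'W' (after the try/except). Output: HXKW

Answer: HXKW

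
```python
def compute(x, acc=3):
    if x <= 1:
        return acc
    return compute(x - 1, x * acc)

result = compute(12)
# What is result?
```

Accumulator trace (n, acc): (12, 3) -> (11, 36) -> (10, 396) -> (9, 3960) -> (8, 35640) -> (7, 285120) -> (6, 1995840) -> (5, 11975040) -> (4, 59875200) -> (3, 239500800) -> (2, 718502400) -> (1, 1437004800) -> return 1437004800

Answer: 1437004800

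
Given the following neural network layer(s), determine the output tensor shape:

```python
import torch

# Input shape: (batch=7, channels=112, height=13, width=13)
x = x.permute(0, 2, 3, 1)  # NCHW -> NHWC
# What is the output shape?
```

Input: (7, 112, 13, 13) -> Output: (7, 13, 13, 112)

Answer: (7, 13, 13, 112)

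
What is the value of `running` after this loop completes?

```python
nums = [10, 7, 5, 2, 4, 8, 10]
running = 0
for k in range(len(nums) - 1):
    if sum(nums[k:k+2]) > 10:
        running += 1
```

Count windows with sum > 10
`running` takes the values: 0 → 1 → 2 → 3 → 4

Answer: 4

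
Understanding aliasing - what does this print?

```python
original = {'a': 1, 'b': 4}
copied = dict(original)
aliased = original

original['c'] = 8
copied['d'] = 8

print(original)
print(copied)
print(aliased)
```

Key concept: dict() creates copy, assignment creates alias.
Step by step:
`original = {'a': 1, 'b': 4}` → original = {'a': 1, 'b': 4}
`copied = dict(original)` → copied = {'a': 1, 'b': 4}
`aliased = original` → aliased = {'a': 1, 'b': 4} (same object as original)
`original['c'] = 8` → original = {'a': 1, 'b': 4, 'c': 8} (same object as aliased); aliased = {'a': 1, 'b': 4, 'c': 8} (same object as original)
`copied['d'] = 8` → copied = {'a': 1, 'b': 4, 'd': 8}
`print(original)` → prints {'a': 1, 'b': 4, 'c': 8}
`print(copied)` → prints {'a': 1, 'b': 4, 'd': 8}
`print(aliased)` → prints {'a': 1, 'b': 4, 'c': 8}

Answer:
{'a': 1, 'b': 4, 'c': 8}
{'a': 1, 'b': 4, 'd': 8}
{'a': 1, 'b': 4, 'c': 8}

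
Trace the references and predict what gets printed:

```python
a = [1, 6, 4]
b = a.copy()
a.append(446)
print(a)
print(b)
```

Key concept: list.copy() creates independent copy.
Step by step:
`a = [1, 6, 4]` → a = [1, 6, 4]
`b = a.copy()` → b = [1, 6, 4]
`a.append(446)` → a = [1, 6, 4, 446]
`print(a)` → prints [1, 6, 4, 446]
`print(b)` → prints [1, 6, 4]

Answer:
[1, 6, 4, 446]
[1, 6, 4]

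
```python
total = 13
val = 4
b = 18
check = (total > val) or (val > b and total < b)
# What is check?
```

Trace:
`total = 13` → total = 13
`val = 4` → val = 4
`b = 18` → b = 18
`check = (total > val) or (val > b and total < b)` → check = True
So check = True

Answer: True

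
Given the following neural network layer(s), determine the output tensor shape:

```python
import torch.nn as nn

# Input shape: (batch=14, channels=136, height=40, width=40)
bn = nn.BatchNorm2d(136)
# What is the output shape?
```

Input: (14, 136, 40, 40) -> Output: (14, 136, 40, 40)

Answer: (14, 136, 40, 40)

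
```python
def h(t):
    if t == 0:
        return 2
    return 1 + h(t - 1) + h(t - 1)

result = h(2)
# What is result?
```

h(t) = 1 + 2·h(t-1), h(0)=2. Closed form: (2+1)·2^2 - 1 = 11.

Answer: 11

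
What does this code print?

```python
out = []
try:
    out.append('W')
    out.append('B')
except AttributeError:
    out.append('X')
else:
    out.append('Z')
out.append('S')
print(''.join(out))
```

Execution trace: 'W' (try body) → 'B' (try body, no exception) → 'Z' (else) → 'S' (after the try/except). Output: WBZS

Answer: WBZS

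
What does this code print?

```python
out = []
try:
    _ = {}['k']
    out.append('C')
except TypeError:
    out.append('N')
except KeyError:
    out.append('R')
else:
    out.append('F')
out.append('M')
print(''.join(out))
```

Execution trace: 'R' (except KeyError) → 'M' (after the try/except). Output: RM

Answer: RM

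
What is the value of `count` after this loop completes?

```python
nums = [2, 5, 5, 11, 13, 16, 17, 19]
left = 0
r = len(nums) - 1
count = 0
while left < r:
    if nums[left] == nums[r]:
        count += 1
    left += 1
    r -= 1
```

Count matching pairs from ends
`count` takes the values: 0

Answer: 0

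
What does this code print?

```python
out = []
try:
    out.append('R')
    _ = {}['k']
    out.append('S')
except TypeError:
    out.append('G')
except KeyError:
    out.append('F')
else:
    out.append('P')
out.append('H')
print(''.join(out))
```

Execution trace: 'R' (try body) → 'F' (except KeyError) → 'H' (after the try/except). Output: RFH

Answer: RFH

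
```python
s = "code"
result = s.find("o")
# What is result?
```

Trace:
`s = "code"` → s = 'code'
`result = s.find("o")` → result = 1
So result = 1

Answer: 1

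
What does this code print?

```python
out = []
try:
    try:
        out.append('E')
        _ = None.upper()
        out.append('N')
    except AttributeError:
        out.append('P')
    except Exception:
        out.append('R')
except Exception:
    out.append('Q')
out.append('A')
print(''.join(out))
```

Execution trace: 'E' (inner try body) → 'P' (inner except AttributeError) → 'A' (after the try/except). Output: EPA

Answer: EPA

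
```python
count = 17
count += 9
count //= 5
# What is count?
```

Trace:
`count = 17` → count = 17
`count += 9` → count = 26
`count //= 5` → count = 5
So count = 5

Answer: 5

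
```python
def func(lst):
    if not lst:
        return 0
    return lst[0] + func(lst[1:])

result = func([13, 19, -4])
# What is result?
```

13 + 19 + (-4) + 0 = 28

Answer: 28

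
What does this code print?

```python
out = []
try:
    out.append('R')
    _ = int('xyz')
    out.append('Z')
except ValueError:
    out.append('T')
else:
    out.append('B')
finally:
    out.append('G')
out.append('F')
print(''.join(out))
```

Execution trace: 'R' (try body) → 'T' (except ValueError) → 'G' (finally) → 'F' (after the try/except). Output: RTGF

Answer: RTGF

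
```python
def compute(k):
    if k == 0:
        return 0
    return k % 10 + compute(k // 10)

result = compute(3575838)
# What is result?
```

Sum of digits of 3575838: 8 + 3 + 8 + 5 + 7 + 5 + 3 = 39

Answer: 39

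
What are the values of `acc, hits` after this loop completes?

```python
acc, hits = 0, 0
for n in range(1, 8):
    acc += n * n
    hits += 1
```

Sum of squares and count
`acc, hits` takes the values: (0, 0) → (1, 0) → (1, 1) → (5, 1) → (5, 2) → (14, 2) → (14, 3) → (30, 3) → (30, 4) → (55, 4) → (55, 5) → (91, 5) → (91, 6) → (140, 6) → (140, 7)

Answer: 140, 7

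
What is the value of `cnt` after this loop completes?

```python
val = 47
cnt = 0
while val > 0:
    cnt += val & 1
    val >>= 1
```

Count set bits in 47 (binary: 0b101111)
`cnt` takes the values: 0 → 1 → 2 → 3 → 4 → 5

Answer: 5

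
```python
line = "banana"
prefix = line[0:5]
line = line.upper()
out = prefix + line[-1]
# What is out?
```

Trace:
`line = "banana"` → line = 'banana'
`prefix = line[0:5]` → prefix = 'banan'
`line = line.upper()` → line = 'BANANA'
`out = prefix + line[-1]` → out = 'bananA'
So out = 'bananA'

Answer: 'bananA'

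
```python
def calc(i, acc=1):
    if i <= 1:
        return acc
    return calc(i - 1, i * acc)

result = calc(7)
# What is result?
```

Accumulator trace (n, acc): (7, 1) -> (6, 7) -> (5, 42) -> (4, 210) -> (3, 840) -> (2, 2520) -> (1, 5040) -> return 5040

Answer: 5040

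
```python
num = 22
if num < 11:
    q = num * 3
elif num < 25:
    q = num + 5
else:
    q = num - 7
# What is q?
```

Trace:
`num = 22` → num = 22
`if num < 11: ...` → num < 11 is False, num < 25 is True → q = 27
So q = 27

Answer: 27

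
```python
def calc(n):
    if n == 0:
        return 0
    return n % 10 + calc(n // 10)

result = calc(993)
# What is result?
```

Sum of digits of 993: 3 + 9 + 9 = 21

Answer: 21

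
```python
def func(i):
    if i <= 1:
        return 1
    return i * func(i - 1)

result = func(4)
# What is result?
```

func(4) = 4 * 3 * 2 * 1 = 24

Answer: 24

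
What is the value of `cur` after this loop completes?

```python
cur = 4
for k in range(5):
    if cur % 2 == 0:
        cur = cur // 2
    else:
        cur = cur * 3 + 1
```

Collatz-style transformation from 4
`cur` takes the values: 4 → 2 → 1 → 4 → 2 → 1

Answer: 1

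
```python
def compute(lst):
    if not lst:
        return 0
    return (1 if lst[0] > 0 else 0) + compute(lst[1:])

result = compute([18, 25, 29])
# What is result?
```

Count of positive elements in [18, 25, 29] = 3

Answer: 3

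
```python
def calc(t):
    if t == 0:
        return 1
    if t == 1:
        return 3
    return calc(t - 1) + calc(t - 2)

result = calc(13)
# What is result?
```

Build up from base cases: calc(0)=1, calc(1)=3, calc(2)=4, calc(3)=7, calc(4)=11, calc(5)=18, calc(6)=29, ..., calc(13)=843

Answer: 843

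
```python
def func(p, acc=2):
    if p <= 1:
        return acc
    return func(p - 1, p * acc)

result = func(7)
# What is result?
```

Accumulator trace (n, acc): (7, 2) -> (6, 14) -> (5, 84) -> (4, 420) -> (3, 1680) -> (2, 5040) -> (1, 10080) -> return 10080

Answer: 10080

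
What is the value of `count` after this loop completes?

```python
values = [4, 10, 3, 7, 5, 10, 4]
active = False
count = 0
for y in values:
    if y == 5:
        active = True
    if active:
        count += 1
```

Count elements after first 5 in [4, 10, 3, 7, 5, 10, 4]
`count` takes the values: 0 → 1 → 2 → 3

Answer: 3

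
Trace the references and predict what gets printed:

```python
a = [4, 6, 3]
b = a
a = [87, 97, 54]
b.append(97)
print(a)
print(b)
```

Key concept: rebinding vs mutation: a is rebound to a new list, b still points at the original.
Step by step:
`a = [4, 6, 3]` → a = [4, 6, 3]
`b = a` → b = [4, 6, 3] (same object as a)
`a = [87, 97, 54]` → a = [87, 97, 54]
`b.append(97)` → b = [4, 6, 3, 97]
`print(a)` → prints [87, 97, 54]
`print(b)` → prints [4, 6, 3, 97]

Answer:
[87, 97, 54]
[4, 6, 3, 97]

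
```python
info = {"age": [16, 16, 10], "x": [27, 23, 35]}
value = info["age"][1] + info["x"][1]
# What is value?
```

Trace:
`info = {"age": [16, 16, 10], "x": [27, 23, 35]}` → info = {'age': [16, 16, 10], 'x': [27, 23, 35]}
`value = info["age"][1] + info["x"][1]` → value = 39
So value = 39

Answer: 39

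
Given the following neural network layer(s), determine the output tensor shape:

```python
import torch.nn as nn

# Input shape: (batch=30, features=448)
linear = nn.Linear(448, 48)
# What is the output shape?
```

Input: (30, 448) -> Output: (30, 48)

Answer: (30, 48)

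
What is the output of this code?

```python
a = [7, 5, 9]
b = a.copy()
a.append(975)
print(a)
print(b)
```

Key concept: list.copy() creates independent copy.
Step by step:
`a = [7, 5, 9]` → a = [7, 5, 9]
`b = a.copy()` → b = [7, 5, 9]
`a.append(975)` → a = [7, 5, 9, 975]
`print(a)` → prints [7, 5, 9, 975]
`print(b)` → prints [7, 5, 9]

Answer:
[7, 5, 9, 975]
[7, 5, 9]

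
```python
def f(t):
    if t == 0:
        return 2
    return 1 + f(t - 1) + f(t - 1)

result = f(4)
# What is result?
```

f(t) = 1 + 2·f(t-1), f(0)=2. Closed form: (2+1)·2^4 - 1 = 47.

Answer: 47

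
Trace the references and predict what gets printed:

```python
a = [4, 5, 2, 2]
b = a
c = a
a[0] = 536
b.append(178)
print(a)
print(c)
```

Key concept: multiple aliases.
Step by step:
`a = [4, 5, 2, 2]` → a = [4, 5, 2, 2]
`b = a` → b = [4, 5, 2, 2] (same object as a)
`c = a` → c = [4, 5, 2, 2] (same object as a, b)
`a[0] = 536` → a = [536, 5, 2, 2] (same object as b, c); b = [536, 5, 2, 2] (same object as a, c); c = [536, 5, 2, 2] (same object as a, b)
`b.append(178)` → a = [536, 5, 2, 2, 178] (same object as b, c); b = [536, 5, 2, 2, 178] (same object as a, c); c = [536, 5, 2, 2, 178] (same object as a, b)
`print(a)` → prints [536, 5, 2, 2, 178]
`print(c)` → prints [536, 5, 2, 2, 178]

Answer:
[536, 5, 2, 2, 178]
[536, 5, 2, 2, 178]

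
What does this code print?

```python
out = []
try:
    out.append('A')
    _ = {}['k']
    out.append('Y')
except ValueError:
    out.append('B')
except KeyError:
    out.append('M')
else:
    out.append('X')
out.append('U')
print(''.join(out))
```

Execution trace: 'A' (try body) → 'M' (except KeyError) → 'U' (after the try/except). Output: AMU

Answer: AMU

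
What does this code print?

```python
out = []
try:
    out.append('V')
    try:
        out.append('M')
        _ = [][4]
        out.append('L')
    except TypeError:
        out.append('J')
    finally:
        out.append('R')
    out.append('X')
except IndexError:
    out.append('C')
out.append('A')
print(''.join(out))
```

Execution trace: 'V' (try body) → 'M' (inner try body) → 'R' (inner finally) → 'C' (except IndexError) → 'A' (after the try/except). Output: VMRCA

Answer: VMRCA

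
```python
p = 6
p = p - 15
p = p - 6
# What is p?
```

Trace:
`p = 6` → p = 6
`p = p - 15` → p = -9
`p = p - 6` → p = -15
So p = -15

Answer: -15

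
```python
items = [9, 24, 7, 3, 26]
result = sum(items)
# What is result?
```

Trace:
`items = [9, 24, 7, 3, 26]` → items = [9, 24, 7, 3, 26]
`result = sum(items)` → result = 69
So result = 69

Answer: 69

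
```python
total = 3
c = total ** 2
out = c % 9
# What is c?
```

Trace:
`total = 3` → total = 3
`c = total ** 2` → c = 9
`out = c % 9` → out = 0
So c = 9

Answer: 9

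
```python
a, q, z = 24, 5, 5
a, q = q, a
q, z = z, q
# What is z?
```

Trace:
`a, q, z = 24, 5, 5` → a = 24; q = 5; z = 5
`a, q = q, a` → a = 5; q = 24
`q, z = z, q` → q = 5; z = 24
So z = 24

Answer: 24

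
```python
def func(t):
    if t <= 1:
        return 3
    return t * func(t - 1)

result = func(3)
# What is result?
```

func(3) = 3 * 2 * 3 = 18

Answer: 18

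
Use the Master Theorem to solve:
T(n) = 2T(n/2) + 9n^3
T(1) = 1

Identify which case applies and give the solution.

a=2, b=2, f(n)=9n^3. log_2(2) = 1. Since c=3 > 1 and the regularity condition holds (2(n/2)^3 = (2/2^3)n^3 with 2/2^3 < 1), Case 3 applies: T(n) = Θ(f(n)) = O(n^3).

Answer: O(n^3) - Case 3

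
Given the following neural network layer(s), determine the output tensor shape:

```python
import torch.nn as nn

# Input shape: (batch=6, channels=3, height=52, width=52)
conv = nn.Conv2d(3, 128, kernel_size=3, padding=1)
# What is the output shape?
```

Input: (6, 3, 52, 52) -> Output: (6, 128, 52, 52)

Answer: (6, 128, 52, 52)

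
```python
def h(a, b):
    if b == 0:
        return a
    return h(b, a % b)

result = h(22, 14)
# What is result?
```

h(22, 14) -> h(14, 8) -> h(8, 6) -> h(6, 2) -> h(2, 0) -> 2

Answer: 2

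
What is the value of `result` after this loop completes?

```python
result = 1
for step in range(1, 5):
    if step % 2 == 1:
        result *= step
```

Product of odd numbers 1 to 4
`result` takes the values: 1 → 3

Answer: 3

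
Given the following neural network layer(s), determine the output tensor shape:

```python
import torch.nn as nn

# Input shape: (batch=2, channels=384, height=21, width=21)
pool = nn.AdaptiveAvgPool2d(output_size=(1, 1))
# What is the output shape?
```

Input: (2, 384, 21, 21) -> Output: (2, 384, 1, 1)

Answer: (2, 384, 1, 1)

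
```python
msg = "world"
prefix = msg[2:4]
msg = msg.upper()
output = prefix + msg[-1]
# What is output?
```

Trace:
`msg = "world"` → msg = 'world'
`prefix = msg[2:4]` → prefix = 'rl'
`msg = msg.upper()` → msg = 'WORLD'
`output = prefix + msg[-1]` → output = 'rlD'
So output = 'rlD'

Answer: 'rlD'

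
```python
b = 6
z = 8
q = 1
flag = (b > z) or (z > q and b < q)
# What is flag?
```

Trace:
`b = 6` → b = 6
`z = 8` → z = 8
`q = 1` → q = 1
`flag = (b > z) or (z > q and b < q)` → flag = False
So flag = False

Answer: False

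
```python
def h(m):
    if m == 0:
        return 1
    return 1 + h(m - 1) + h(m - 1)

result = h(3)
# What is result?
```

h(m) = 1 + 2·h(m-1), h(0)=1. Closed form: (1+1)·2^3 - 1 = 15.

Answer: 15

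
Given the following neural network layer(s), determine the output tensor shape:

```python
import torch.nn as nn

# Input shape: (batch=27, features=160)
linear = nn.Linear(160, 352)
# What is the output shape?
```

Input: (27, 160) -> Output: (27, 352)

Answer: (27, 352)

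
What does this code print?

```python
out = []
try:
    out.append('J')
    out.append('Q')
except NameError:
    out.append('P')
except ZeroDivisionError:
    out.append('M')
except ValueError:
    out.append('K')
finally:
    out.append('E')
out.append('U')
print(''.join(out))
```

Execution trace: 'J' (try body) → 'Q' (try body, no exception) → 'E' (finally) → 'U' (after the try/except). Output: JQEU

Answer: JQEU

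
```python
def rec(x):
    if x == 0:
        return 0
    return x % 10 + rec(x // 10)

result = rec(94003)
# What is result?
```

Sum of digits of 94003: 3 + 0 + 0 + 4 + 9 = 16

Answer: 16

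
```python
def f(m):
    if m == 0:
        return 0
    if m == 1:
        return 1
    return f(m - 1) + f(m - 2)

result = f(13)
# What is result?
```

Build up from base cases: f(0)=0, f(1)=1, f(2)=1, f(3)=2, f(4)=3, f(5)=5, f(6)=8, ..., f(13)=233

Answer: 233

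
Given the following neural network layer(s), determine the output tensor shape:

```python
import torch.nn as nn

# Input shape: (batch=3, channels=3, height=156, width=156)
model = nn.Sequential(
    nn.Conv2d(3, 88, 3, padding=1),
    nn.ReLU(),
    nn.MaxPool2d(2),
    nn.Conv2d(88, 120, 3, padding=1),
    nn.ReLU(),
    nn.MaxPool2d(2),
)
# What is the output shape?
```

Input: (3, 3, 156, 156) -> after first Conv2d: (3, 88, 156, 156) -> after first MaxPool2d: (3, 88, 78, 78) -> after second Conv2d: (3, 120, 78, 78) -> Output: (3, 120, 39, 39)

Answer: (3, 120, 39, 39)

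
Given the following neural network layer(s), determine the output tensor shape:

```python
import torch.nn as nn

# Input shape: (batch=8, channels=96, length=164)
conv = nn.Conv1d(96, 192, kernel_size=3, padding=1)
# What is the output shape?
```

Input: (8, 96, 164) -> Output: (8, 192, 164)

Answer: (8, 192, 164)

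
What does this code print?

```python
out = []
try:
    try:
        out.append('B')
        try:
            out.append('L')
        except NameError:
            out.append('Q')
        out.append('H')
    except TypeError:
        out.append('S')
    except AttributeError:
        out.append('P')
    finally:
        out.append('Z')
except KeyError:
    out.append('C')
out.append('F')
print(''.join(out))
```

Execution trace: 'B' (try body) → 'L' (inner try body, no exception) → 'H' (try body, no exception) → 'Z' (finally) → 'F' (after the try/except). Output: BLHZF

Answer: BLHZF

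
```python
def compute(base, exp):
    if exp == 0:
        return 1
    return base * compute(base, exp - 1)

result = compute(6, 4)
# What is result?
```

compute(6, 4) = 6 * 6 * 6 * 6 = 1296

Answer: 1296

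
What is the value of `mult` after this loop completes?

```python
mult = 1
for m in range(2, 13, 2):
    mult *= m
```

Product of even numbers 2 to 12
`mult` takes the values: 1 → 2 → 8 → 48 → 384 → 3840 → 46080

Answer: 46080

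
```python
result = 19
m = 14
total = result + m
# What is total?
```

Trace:
`result = 19` → result = 19
`m = 14` → m = 14
`total = result + m` → total = 33
So total = 33

Answer: 33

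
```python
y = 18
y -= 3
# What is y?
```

Trace:
`y = 18` → y = 18
`y -= 3` → y = 15
So y = 15

Answer: 15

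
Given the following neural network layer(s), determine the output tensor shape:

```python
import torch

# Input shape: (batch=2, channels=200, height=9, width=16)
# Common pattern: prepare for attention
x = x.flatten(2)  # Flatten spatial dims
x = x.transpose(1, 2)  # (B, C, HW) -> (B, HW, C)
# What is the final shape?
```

Input: (2, 200, 9, 16) -> after flatten(2): (2, 200, 144) -> Output: (2, 144, 200)

Answer: (2, 144, 200)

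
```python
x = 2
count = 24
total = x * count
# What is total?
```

Trace:
`x = 2` → x = 2
`count = 24` → count = 24
`total = x * count` → total = 48
So total = 48

Answer: 48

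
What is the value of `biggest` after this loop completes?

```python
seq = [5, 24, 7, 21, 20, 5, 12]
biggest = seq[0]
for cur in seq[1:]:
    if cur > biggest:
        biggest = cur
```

Maximum of [5, 24, 7, 21, 20, 5, 12]
`biggest` takes the values: 5 → 24

Answer: 24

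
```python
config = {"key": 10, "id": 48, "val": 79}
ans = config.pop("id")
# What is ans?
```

Trace:
`config = {"key": 10, "id": 48, "val": 79}` → config = {'key': 10, 'id': 48, 'val': 79}
`ans = config.pop("id")` → config = {'key': 10, 'val': 79}; ans = 48
So ans = 48

Answer: 48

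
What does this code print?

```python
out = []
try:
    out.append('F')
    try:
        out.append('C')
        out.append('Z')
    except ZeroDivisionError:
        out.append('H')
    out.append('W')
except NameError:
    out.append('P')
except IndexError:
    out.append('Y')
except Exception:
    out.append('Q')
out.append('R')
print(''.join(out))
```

Execution trace: 'F' (try body) → 'C' (inner try body) → 'Z' (inner try body, no exception) → 'W' (try body, no exception) → 'R' (after the try/except). Output: FCZWR

Answer: FCZWR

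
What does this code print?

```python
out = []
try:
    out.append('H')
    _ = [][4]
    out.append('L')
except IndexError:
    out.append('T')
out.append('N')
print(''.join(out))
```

Execution trace: 'H' (try body) → 'T' (except IndexError) → 'N' (after the try/except). Output: HTN

Answer: HTN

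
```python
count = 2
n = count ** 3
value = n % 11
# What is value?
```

Trace:
`count = 2` → count = 2
`n = count ** 3` → n = 8
`value = n % 11` → value = 8
So value = 8

Answer: 8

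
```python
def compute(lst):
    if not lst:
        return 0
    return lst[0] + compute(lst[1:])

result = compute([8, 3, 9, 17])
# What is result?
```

8 + 3 + 9 + 17 + 0 = 37

Answer: 37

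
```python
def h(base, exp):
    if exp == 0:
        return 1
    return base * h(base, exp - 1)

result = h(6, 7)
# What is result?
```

h(6, 7) = 6 * 6 * 6 * 6 * 6 * 6 * 6 = 279936

Answer: 279936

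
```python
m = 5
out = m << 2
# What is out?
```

Trace:
`m = 5` → m = 5
`out = m << 2` → out = 20
So out = 20

Answer: 20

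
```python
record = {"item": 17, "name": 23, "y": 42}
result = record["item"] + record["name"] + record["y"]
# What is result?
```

Trace:
`record = {"item": 17, "name": 23, "y": 42}` → record = {'item': 17, 'name': 23, 'y': 42}
`result = record["item"] + record["name"] + record["y"]` → result = 82
So result = 82

Answer: 82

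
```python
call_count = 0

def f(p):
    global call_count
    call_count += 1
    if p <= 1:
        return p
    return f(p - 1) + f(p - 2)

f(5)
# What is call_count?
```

Calls(p) = 1 + Calls(p-1) + Calls(p-2); Calls(0)=Calls(1)=1. For p=5 this gives 15.

Answer: 15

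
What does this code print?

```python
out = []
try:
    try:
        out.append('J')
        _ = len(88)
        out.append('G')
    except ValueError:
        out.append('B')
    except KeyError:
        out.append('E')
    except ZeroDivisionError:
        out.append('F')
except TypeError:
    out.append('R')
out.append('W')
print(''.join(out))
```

Execution trace: 'J' (try body) → 'R' (outer except TypeError) → 'W' (after the try/except). Output: JRW

Answer: JRW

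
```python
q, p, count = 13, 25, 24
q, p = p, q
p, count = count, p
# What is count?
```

Trace:
`q, p, count = 13, 25, 24` → q = 13; p = 25; count = 24
`q, p = p, q` → q = 25; p = 13
`p, count = count, p` → p = 24; count = 13
So count = 13

Answer: 13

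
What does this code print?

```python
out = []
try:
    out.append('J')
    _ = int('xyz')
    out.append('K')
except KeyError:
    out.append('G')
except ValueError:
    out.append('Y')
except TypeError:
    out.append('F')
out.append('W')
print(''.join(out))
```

Execution trace: 'J' (try body) → 'Y' (except ValueError) → 'W' (after the try/except). Output: JYW

Answer: JYW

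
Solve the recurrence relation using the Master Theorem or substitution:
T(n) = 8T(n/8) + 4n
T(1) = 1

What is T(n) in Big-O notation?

By Master Theorem: a=8, b=8, f(n)=4n. Since log_8(8) = 1 and f(n) = Θ(n^1), Case 2 applies. T(n) = O(n log n).

Answer: O(n log n)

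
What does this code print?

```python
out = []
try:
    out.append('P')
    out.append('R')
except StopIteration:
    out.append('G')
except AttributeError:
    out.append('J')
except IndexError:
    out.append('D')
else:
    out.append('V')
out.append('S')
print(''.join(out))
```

Execution trace: 'P' (try body) → 'R' (try body, no exception) → 'V' (else) → 'S' (after the try/except). Output: PRVS

Answer: PRVS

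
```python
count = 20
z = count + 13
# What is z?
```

Trace:
`count = 20` → count = 20
`z = count + 13` → z = 33
So z = 33

Answer: 33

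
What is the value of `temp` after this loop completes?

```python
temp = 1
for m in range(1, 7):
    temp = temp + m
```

Start at 1, add 1 through 6
`temp` takes the values: 1 → 2 → 4 → 7 → 11 → 16 → 22

Answer: 22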